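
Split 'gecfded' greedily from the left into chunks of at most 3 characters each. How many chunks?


'gecfded' has 7 characters.
Chunking with max size 3:
  Chunk 1: 'gec' (positions 0-2)
  Chunk 2: 'fde' (positions 3-5)
  Chunk 3: 'd' (positions 6-6)
Total chunks: ceil(7 / 3) = 3

3


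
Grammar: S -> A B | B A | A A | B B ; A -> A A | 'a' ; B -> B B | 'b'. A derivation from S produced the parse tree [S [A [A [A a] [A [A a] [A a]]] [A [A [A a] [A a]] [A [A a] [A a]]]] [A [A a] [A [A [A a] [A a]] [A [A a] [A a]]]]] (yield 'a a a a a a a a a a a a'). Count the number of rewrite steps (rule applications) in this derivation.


Every bracketed nonterminal node [X ...] in the tree is produced by exactly one rule application.
Reading the tree off as a leftmost derivation:
  Step 1: S  =>  A A   (applied S -> A A)
  Step 2: A A  =>  A A A   (applied A -> A A)
  Step 3: A A A  =>  A A A A   (applied A -> A A)
  Step 4: A A A A  =>  a A A A   (applied A -> a)
  Step 5: a A A A  =>  a A A A A   (applied A -> A A)
  Step 6: a A A A A  =>  a a A A A   (applied A -> a)
  Step 7: a a A A A  =>  a a a A A   (applied A -> a)
  Step 8: a a a A A  =>  a a a A A A   (applied A -> A A)
  Step 9: a a a A A A  =>  a a a A A A A   (applied A -> A A)
  Step 10: a a a A A A A  =>  a a a a A A A   (applied A -> a)
  Step 11: a a a a A A A  =>  a a a a a A A   (applied A -> a)
  Step 12: a a a a a A A  =>  a a a a a A A A   (applied A -> A A)
  Step 13: a a a a a A A A  =>  a a a a a a A A   (applied A -> a)
  Step 14: a a a a a a A A  =>  a a a a a a a A   (applied A -> a)
  Step 15: a a a a a a a A  =>  a a a a a a a A A   (applied A -> A A)
  Step 16: a a a a a a a A A  =>  a a a a a a a a A   (applied A -> a)
  Step 17: a a a a a a a a A  =>  a a a a a a a a A A   (applied A -> A A)
  Step 18: a a a a a a a a A A  =>  a a a a a a a a A A A   (applied A -> A A)
  Step 19: a a a a a a a a A A A  =>  a a a a a a a a a A A   (applied A -> a)
  Step 20: a a a a a a a a a A A  =>  a a a a a a a a a a A   (applied A -> a)
  Step 21: a a a a a a a a a a A  =>  a a a a a a a a a a A A   (applied A -> A A)
  Step 22: a a a a a a a a a a A A  =>  a a a a a a a a a a a A   (applied A -> a)
  Step 23: a a a a a a a a a a a A  =>  a a a a a a a a a a a a   (applied A -> a)
Final yield: a a a a a a a a a a a a
Total rewrite steps: 23

23


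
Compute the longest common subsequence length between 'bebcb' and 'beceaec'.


DP table for LCS of 'bebcb' and 'beceaec':
       b  e  c  e  a  e  c
    0  0  0  0  0  0  0  0
  b 0  1  1  1  1  1  1  1
  e 0  1  2  2  2  2  2  2
  b 0  1  2  2  2  2  2  2
  c 0  1  2  3  3  3  3  3
  b 0  1  2  3  3  3  3  3
LCS: 'bec'
LCS length = 3

3


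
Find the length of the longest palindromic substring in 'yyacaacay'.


Scanning 'yyacaacay' for palindromic substrings.
Substring at positions 1-8: 'yacaacay'.
Check: reverse('yacaacay') = 'yacaacay' -> palindrome confirmed.
Neighbouring characters ('y' / '-') break symmetry, so it cannot extend further.
No longer palindromic substring exists; longest length = 8

8


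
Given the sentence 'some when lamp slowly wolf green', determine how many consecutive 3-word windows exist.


Word trigrams from [6] words:
  Trigram 1: (some when lamp)
  Trigram 2: (when lamp slowly)
  Trigram 3: (lamp slowly wolf)
  Trigram 4: (slowly wolf green)
Total word trigrams: 6 - 2 = 4

4


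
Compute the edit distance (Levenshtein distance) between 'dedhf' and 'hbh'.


Building DP table for s1='dedhf' (len 5) and s2='hbh' (len 3):
       h  b  h
    0  1  2  3
  d 1  1  2  3
  e 2  2  2  3
  d 3  3  3  3
  h 4  3  4  3
  f 5  4  4  4
Edit distance = dp[5][3] = 4

4


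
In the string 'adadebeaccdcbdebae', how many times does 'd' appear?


Scanning 'adadebeaccdcbdebae' for 'd':
  Position 1: 'd' -> MATCH (count: 1)
  Position 3: 'd' -> MATCH (count: 2)
  Position 10: 'd' -> MATCH (count: 3)
  Position 13: 'd' -> MATCH (count: 4)
Total occurrences of 'd': 4

4


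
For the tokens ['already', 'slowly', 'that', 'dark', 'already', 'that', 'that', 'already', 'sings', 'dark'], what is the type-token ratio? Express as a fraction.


Tokens: 10
Unique types: ('already', 'dark', 'sings', 'slowly', 'that') = 5
TTR = 5/10
Simplify: divide both by 5 -> 1/2
TTR = 1/2

1/2


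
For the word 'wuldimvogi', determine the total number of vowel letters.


Scanning each character of 'wuldimvogi':
  Position 1: 'w' -> consonant (running count: 0)
  Position 2: 'u' -> vowel (running count: 1)
  Position 3: 'l' -> consonant (running count: 1)
  Position 4: 'd' -> consonant (running count: 1)
  Position 5: 'i' -> vowel (running count: 2)
  Position 6: 'm' -> consonant (running count: 2)
  Position 7: 'v' -> consonant (running count: 2)
  Position 8: 'o' -> vowel (running count: 3)
  Position 9: 'g' -> consonant (running count: 3)
  Position 10: 'i' -> vowel (running count: 4)
Total vowels: 4

4


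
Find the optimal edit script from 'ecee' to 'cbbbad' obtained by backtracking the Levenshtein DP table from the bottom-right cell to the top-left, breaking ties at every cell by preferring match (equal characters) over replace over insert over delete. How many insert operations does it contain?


Edit distance = 6. Backtracking from cell (4, 6) with preference match > replace > insert > delete,
then listing the resulting alignment 'ecee' -> 'cbbbad' left to right:
  Step 1: insert 'c' [insertion #1]
  Step 2: insert 'b' [insertion #2]
  Step 3: replace e->b
  Step 4: replace c->b
  Step 5: replace e->a
  Step 6: replace e->d
Total insertions: 2

2


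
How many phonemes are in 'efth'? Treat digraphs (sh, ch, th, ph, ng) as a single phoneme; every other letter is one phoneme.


Parsing 'efth' greedily, digraphs first:
  'e' -> vowel phoneme (phonemes so far: 1)
  'f' -> consonant phoneme (phonemes so far: 2)
  'th' -> digraph (1 consonant phoneme) (phonemes so far: 3)
Total phonemes: 3

3


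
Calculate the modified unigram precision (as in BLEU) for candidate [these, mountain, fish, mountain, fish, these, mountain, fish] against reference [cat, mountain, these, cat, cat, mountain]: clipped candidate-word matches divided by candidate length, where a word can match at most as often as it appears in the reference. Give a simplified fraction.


Reference word counts: {'cat': 3, 'mountain': 2, 'these': 1}
Checking each candidate word (with clipping):
  'these' -> in reference (ref count 1, used 1/1) -> match (matches: 1)
  'mountain' -> in reference (ref count 2, used 1/2) -> match (matches: 2)
  'fish' -> not in reference -> no match (matches: 2)
  'mountain' -> in reference (ref count 2, used 2/2) -> match (matches: 3)
  'fish' -> not in reference -> no match (matches: 3)
  'these' -> ref count 1 already used up (1/1) -> clipped, no match (matches: 3)
  'mountain' -> ref count 2 already used up (2/2) -> clipped, no match (matches: 3)
  'fish' -> not in reference -> no match (matches: 3)
Clipped matches: 3, Candidate length: 8
Precision = 3/8

3/8


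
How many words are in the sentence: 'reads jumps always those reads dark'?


Counting words by splitting on spaces:
  Word 1: 'reads'
  Word 2: 'jumps'
  Word 3: 'always'
  Word 4: 'those'
  Word 5: 'reads'
  Word 6: 'dark'
Total words: 6

6


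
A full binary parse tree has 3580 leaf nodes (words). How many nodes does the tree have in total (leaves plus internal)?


Leaf nodes (terminals): 3580
Internal nodes = n - 1 = 3580 - 1 = 3579
Total = leaves + internal = 3580 + 3579 = 7159

7159


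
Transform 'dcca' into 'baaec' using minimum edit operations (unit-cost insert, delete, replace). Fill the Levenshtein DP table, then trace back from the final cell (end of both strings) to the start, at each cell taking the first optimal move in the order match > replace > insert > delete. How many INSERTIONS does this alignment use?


Edit distance = 5. Backtracking from cell (4, 5) with preference match > replace > insert > delete,
then listing the resulting alignment 'dcca' -> 'baaec' left to right:
  Step 1: insert 'b' [insertion #1]
  Step 2: replace d->a
  Step 3: replace c->a
  Step 4: replace c->e
  Step 5: replace a->c
Total insertions: 1

1


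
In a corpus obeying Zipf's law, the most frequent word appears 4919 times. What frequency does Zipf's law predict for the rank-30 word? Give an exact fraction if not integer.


Zipf's law: freq(rank) = f1 / rank
f1 = 4919, rank = 30
freq = 4919 / 30
GCD(4919, 30) = 1
Simplified: 4919/30

4919/30


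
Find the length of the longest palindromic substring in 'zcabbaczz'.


Scanning 'zcabbaczz' for palindromic substrings.
Substring at positions 0-7: 'zcabbacz'.
Check: reverse('zcabbacz') = 'zcabbacz' -> palindrome confirmed.
Neighbouring characters ('-' / 'z') break symmetry, so it cannot extend further.
No longer palindromic substring exists; longest length = 8

8


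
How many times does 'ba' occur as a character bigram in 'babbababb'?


Scanning 'babbababb' for bigram 'ba':
  Position 0: 'ba' -> MATCH
  Position 1: 'ab' -> no
  Position 2: 'bb' -> no
  Position 3: 'ba' -> MATCH
  Position 4: 'ab' -> no
  Position 5: 'ba' -> MATCH
  Position 6: 'ab' -> no
  Position 7: 'bb' -> no
Total matches: 3

3


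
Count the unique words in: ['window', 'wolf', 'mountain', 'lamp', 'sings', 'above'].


Listing all tokens and tracking unique types:
  Token 1: 'window' -> NEW (unique so far: 1)
  Token 2: 'wolf' -> NEW (unique so far: 2)
  Token 3: 'mountain' -> NEW (unique so far: 3)
  Token 4: 'lamp' -> NEW (unique so far: 4)
  Token 5: 'sings' -> NEW (unique so far: 5)
  Token 6: 'above' -> NEW (unique so far: 6)
Unique types: ('above', 'lamp', 'mountain', 'sings', 'window', 'wolf')
Vocabulary size: 6

6


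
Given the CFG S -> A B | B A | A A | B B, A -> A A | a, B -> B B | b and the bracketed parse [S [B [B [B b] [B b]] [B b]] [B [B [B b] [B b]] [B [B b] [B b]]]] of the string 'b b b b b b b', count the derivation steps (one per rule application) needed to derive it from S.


Every bracketed nonterminal node [X ...] in the tree is produced by exactly one rule application.
Reading the tree off as a leftmost derivation:
  Step 1: S  =>  B B   (applied S -> B B)
  Step 2: B B  =>  B B B   (applied B -> B B)
  Step 3: B B B  =>  B B B B   (applied B -> B B)
  Step 4: B B B B  =>  b B B B   (applied B -> b)
  Step 5: b B B B  =>  b b B B   (applied B -> b)
  Step 6: b b B B  =>  b b b B   (applied B -> b)
  Step 7: b b b B  =>  b b b B B   (applied B -> B B)
  Step 8: b b b B B  =>  b b b B B B   (applied B -> B B)
  Step 9: b b b B B B  =>  b b b b B B   (applied B -> b)
  Step 10: b b b b B B  =>  b b b b b B   (applied B -> b)
  Step 11: b b b b b B  =>  b b b b b B B   (applied B -> B B)
  Step 12: b b b b b B B  =>  b b b b b b B   (applied B -> b)
  Step 13: b b b b b b B  =>  b b b b b b b   (applied B -> b)
Final yield: b b b b b b b
Total rewrite steps: 13

13


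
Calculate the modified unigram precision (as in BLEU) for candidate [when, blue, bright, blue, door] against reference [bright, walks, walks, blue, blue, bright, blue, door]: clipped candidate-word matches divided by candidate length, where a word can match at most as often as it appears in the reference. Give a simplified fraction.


Reference word counts: {'blue': 3, 'bright': 2, 'door': 1, 'walks': 2}
Checking each candidate word (with clipping):
  'when' -> not in reference -> no match (matches: 0)
  'blue' -> in reference (ref count 3, used 1/3) -> match (matches: 1)
  'bright' -> in reference (ref count 2, used 1/2) -> match (matches: 2)
  'blue' -> in reference (ref count 3, used 2/3) -> match (matches: 3)
  'door' -> in reference (ref count 1, used 1/1) -> match (matches: 4)
Clipped matches: 4, Candidate length: 5
Precision = 4/5

4/5


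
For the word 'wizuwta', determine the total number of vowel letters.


Scanning each character of 'wizuwta':
  Position 1: 'w' -> consonant (running count: 0)
  Position 2: 'i' -> vowel (running count: 1)
  Position 3: 'z' -> consonant (running count: 1)
  Position 4: 'u' -> vowel (running count: 2)
  Position 5: 'w' -> consonant (running count: 2)
  Position 6: 't' -> consonant (running count: 2)
  Position 7: 'a' -> vowel (running count: 3)
Total vowels: 3

3


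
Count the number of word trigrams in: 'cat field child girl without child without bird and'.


Word trigrams from [9] words:
  Trigram 1: (cat field child)
  Trigram 2: (field child girl)
  Trigram 3: (child girl without)
  Trigram 4: (girl without child)
  Trigram 5: (without child without)
  Trigram 6: (child without bird)
  Trigram 7: (without bird and)
Total word trigrams: 9 - 2 = 7

7


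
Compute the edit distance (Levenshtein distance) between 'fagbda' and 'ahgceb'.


Building DP table for s1='fagbda' (len 6) and s2='ahgceb' (len 6):
       a  h  g  c  e  b
    0  1  2  3  4  5  6
  f 1  1  2  3  4  5  6
  a 2  1  2  3  4  5  6
  g 3  2  2  2  3  4  5
  b 4  3  3  3  3  4  4
  d 5  4  4  4  4  4  5
  a 6  5  5  5  5  5  5
Edit distance = dp[6][6] = 5

5


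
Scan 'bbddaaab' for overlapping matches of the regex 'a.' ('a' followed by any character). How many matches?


Pattern: a. means 'a' followed by any character.
Scanning 'bbddaaab' position-by-position:
  Pos 0: window 'bb' -> no
  Pos 1: window 'bd' -> no
  Pos 2: window 'dd' -> no
  Pos 3: window 'da' -> no
  Pos 4: window 'aa' -> MATCH
  Pos 5: window 'aa' -> MATCH
  Pos 6: window 'ab' -> MATCH
  Pos 7: window 'b' -> no
Total matches: 3

3


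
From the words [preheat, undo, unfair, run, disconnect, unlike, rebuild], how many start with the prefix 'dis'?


Checking each word for prefix 'dis':
  'preheat' -> no (count: 0)
  'undo' -> no (count: 0)
  'unfair' -> no (count: 0)
  'run' -> no (count: 0)
  'disconnect' -> YES, starts with 'dis' (count: 1)
  'unlike' -> no (count: 1)
  'rebuild' -> no (count: 1)
Total with prefix 'dis': 1

1


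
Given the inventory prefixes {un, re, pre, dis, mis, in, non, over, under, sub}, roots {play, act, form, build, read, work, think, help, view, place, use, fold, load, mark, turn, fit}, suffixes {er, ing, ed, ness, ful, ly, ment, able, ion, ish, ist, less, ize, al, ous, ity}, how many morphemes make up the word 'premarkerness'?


Segmenting 'premarkerness' against the inventory:
  'pre' -> prefix (morpheme 1)
  'mark' -> root (morpheme 2)
  'er' -> suffix (morpheme 3)
  'ness' -> suffix (morpheme 4)
Total morphemes: 4

4


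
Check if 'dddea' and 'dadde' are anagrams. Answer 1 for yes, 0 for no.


Sort characters of 'dddea': 'addde'
Sort characters of 'dadde': 'addde'
Sorted forms match -> they ARE anagrams
Result: 1

1


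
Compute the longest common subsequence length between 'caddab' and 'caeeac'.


DP table for LCS of 'caddab' and 'caeeac':
       c  a  e  e  a  c
    0  0  0  0  0  0  0
  c 0  1  1  1  1  1  1
  a 0  1  2  2  2  2  2
  d 0  1  2  2  2  2  2
  d 0  1  2  2  2  2  2
  a 0  1  2  2  2  3  3
  b 0  1  2  2  2  3  3
LCS: 'caa'
LCS length = 3

3


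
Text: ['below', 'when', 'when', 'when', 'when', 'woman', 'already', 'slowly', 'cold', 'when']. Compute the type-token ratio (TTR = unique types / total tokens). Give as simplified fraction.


Tokens: 10
Unique types: ('already', 'below', 'cold', 'slowly', 'when', 'woman') = 6
TTR = 6/10
Simplify: divide both by 2 -> 3/5
TTR = 3/5

3/5


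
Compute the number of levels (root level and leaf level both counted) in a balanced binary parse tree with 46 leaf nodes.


In a balanced binary tree with n leaves the deepest leaf is ceil(log2(n)) edges below the root,
so counting node levels inclusive of root and leaves gives ceil(log2(n)) + 1 levels.
log2(46) = 5.5236
ceil(5.5236) = 6
levels = 6 + 1 = 7

7


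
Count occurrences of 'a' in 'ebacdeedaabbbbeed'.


Scanning 'ebacdeedaabbbbeed' for 'a':
  Position 2: 'a' -> MATCH (count: 1)
  Position 8: 'a' -> MATCH (count: 2)
  Position 9: 'a' -> MATCH (count: 3)
Total occurrences of 'a': 3

3


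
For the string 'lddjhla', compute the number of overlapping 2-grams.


String 'lddjhla' has length L = 7.
Number of overlapping n-grams = L - n + 1
Substituting: 7 - 2 + 1 = 6

6


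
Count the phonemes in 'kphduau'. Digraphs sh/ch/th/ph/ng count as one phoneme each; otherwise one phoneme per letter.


Parsing 'kphduau' greedily, digraphs first:
  'k' -> consonant phoneme (phonemes so far: 1)
  'ph' -> digraph (1 consonant phoneme) (phonemes so far: 2)
  'd' -> consonant phoneme (phonemes so far: 3)
  'u' -> vowel phoneme (phonemes so far: 4)
  'a' -> vowel phoneme (phonemes so far: 5)
  'u' -> vowel phoneme (phonemes so far: 6)
Total phonemes: 6

6


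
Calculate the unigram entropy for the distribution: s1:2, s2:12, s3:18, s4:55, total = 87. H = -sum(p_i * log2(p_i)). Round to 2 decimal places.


Computing entropy H = -sum(p_i * log2(p_i)):
  s1: p = 2/87 = 0.0230, -p*log2(p) = 0.1251
  s2: p = 12/87 = 0.1379, -p*log2(p) = 0.3942
  s3: p = 18/87 = 0.2069, -p*log2(p) = 0.4703
  s4: p = 55/87 = 0.6322, -p*log2(p) = 0.4182
H = sum of terms = 1.4078
Rounded to 2 decimals: 1.41

1.41


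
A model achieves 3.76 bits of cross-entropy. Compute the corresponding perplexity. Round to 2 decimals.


Perplexity formula: PP = 2^H
H = 3.76
PP = 2^3.76
Decompose: 2^3.76 = 2^3 * 2^0.76
2^3 = 8, 2^0.76 ~ 1.6934906
PP ~ 8 * 1.6934906 = 13.5479248
Rounded to 2 decimals: 13.55

13.55


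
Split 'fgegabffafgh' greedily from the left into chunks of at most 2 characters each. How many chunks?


'fgegabffafgh' has 12 characters.
Chunking with max size 2:
  Chunk 1: 'fg' (positions 0-1)
  Chunk 2: 'eg' (positions 2-3)
  Chunk 3: 'ab' (positions 4-5)
  Chunk 4: 'ff' (positions 6-7)
  Chunk 5: 'af' (positions 8-9)
  Chunk 6: 'gh' (positions 10-11)
Total chunks: ceil(12 / 2) = 6

6


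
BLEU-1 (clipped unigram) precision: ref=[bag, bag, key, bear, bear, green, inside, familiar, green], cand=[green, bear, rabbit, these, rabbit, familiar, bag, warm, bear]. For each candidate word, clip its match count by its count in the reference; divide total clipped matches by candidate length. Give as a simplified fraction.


Reference word counts: {'bag': 2, 'bear': 2, 'familiar': 1, 'green': 2, 'inside': 1, 'key': 1}
Checking each candidate word (with clipping):
  'green' -> in reference (ref count 2, used 1/2) -> match (matches: 1)
  'bear' -> in reference (ref count 2, used 1/2) -> match (matches: 2)
  'rabbit' -> not in reference -> no match (matches: 2)
  'these' -> not in reference -> no match (matches: 2)
  'rabbit' -> not in reference -> no match (matches: 2)
  'familiar' -> in reference (ref count 1, used 1/1) -> match (matches: 3)
  'bag' -> in reference (ref count 2, used 1/2) -> match (matches: 4)
  'warm' -> not in reference -> no match (matches: 4)
  'bear' -> in reference (ref count 2, used 2/2) -> match (matches: 5)
Clipped matches: 5, Candidate length: 9
Precision = 5/9

5/9


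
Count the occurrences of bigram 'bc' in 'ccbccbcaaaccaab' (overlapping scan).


Scanning 'ccbccbcaaaccaab' for bigram 'bc':
  Position 0: 'cc' -> no
  Position 1: 'cb' -> no
  Position 2: 'bc' -> MATCH
  Position 3: 'cc' -> no
  Position 4: 'cb' -> no
  Position 5: 'bc' -> MATCH
  Position 6: 'ca' -> no
  Position 7: 'aa' -> no
  Position 8: 'aa' -> no
  Position 9: 'ac' -> no
  Position 10: 'cc' -> no
  Position 11: 'ca' -> no
  Position 12: 'aa' -> no
  Position 13: 'ab' -> no
Total matches: 2

2


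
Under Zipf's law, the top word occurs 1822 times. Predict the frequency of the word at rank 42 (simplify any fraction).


Zipf's law: freq(rank) = f1 / rank
f1 = 1822, rank = 42
freq = 1822 / 42
GCD(1822, 42) = 2
Simplified: 911/21

911/21


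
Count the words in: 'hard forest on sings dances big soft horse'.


Counting words by splitting on spaces:
  Word 1: 'hard'
  Word 2: 'forest'
  Word 3: 'on'
  Word 4: 'sings'
  Word 5: 'dances'
  Word 6: 'big'
  Word 7: 'soft'
  Word 8: 'horse'
Total words: 8

8


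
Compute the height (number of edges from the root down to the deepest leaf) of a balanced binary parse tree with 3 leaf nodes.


In a balanced binary tree with n leaves the deepest leaf is ceil(log2(n)) edges below the root.
log2(3) = 1.5850
ceil(1.5850) = 2
height (edges) = 2

2


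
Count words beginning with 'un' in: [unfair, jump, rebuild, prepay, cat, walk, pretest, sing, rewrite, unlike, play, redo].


Checking each word for prefix 'un':
  'unfair' -> YES, starts with 'un' (count: 1)
  'jump' -> no (count: 1)
  'rebuild' -> no (count: 1)
  'prepay' -> no (count: 1)
  'cat' -> no (count: 1)
  'walk' -> no (count: 1)
  'pretest' -> no (count: 1)
  'sing' -> no (count: 1)
  'rewrite' -> no (count: 1)
  'unlike' -> YES, starts with 'un' (count: 2)
  'play' -> no (count: 2)
  'redo' -> no (count: 2)
Total with prefix 'un': 2

2


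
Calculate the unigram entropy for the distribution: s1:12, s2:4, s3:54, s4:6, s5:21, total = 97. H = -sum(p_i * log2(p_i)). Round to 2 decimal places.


Computing entropy H = -sum(p_i * log2(p_i)):
  s1: p = 12/97 = 0.1237, -p*log2(p) = 0.3730
  s2: p = 4/97 = 0.0412, -p*log2(p) = 0.1897
  s3: p = 54/97 = 0.5567, -p*log2(p) = 0.4704
  s4: p = 6/97 = 0.0619, -p*log2(p) = 0.2483
  s5: p = 21/97 = 0.2165, -p*log2(p) = 0.4779
H = sum of terms = 1.7593
Rounded to 2 decimals: 1.76

1.76


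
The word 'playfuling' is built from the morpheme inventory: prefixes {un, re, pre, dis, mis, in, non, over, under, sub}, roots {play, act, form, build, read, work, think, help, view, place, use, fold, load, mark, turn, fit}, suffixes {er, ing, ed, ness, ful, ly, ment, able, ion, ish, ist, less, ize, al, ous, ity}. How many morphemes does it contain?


Segmenting 'playfuling' against the inventory:
  'play' -> root (morpheme 1)
  'ful' -> suffix (morpheme 2)
  'ing' -> suffix (morpheme 3)
Total morphemes: 3

3


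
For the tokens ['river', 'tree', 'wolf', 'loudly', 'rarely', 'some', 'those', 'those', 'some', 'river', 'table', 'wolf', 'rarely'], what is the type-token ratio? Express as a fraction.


Tokens: 13
Unique types: ('loudly', 'rarely', 'river', 'some', 'table', 'those', 'tree', 'wolf') = 8
TTR = 8/13
Already in lowest terms.

8/13


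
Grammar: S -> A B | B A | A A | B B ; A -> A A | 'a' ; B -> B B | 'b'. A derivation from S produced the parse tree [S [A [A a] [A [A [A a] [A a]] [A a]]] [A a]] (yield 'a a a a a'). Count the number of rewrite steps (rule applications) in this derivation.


Every bracketed nonterminal node [X ...] in the tree is produced by exactly one rule application.
Reading the tree off as a leftmost derivation:
  Step 1: S  =>  A A   (applied S -> A A)
  Step 2: A A  =>  A A A   (applied A -> A A)
  Step 3: A A A  =>  a A A   (applied A -> a)
  Step 4: a A A  =>  a A A A   (applied A -> A A)
  Step 5: a A A A  =>  a A A A A   (applied A -> A A)
  Step 6: a A A A A  =>  a a A A A   (applied A -> a)
  Step 7: a a A A A  =>  a a a A A   (applied A -> a)
  Step 8: a a a A A  =>  a a a a A   (applied A -> a)
  Step 9: a a a a A  =>  a a a a a   (applied A -> a)
Final yield: a a a a a
Total rewrite steps: 9

9


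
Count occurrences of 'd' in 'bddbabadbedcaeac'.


Scanning 'bddbabadbedcaeac' for 'd':
  Position 1: 'd' -> MATCH (count: 1)
  Position 2: 'd' -> MATCH (count: 2)
  Position 7: 'd' -> MATCH (count: 3)
  Position 10: 'd' -> MATCH (count: 4)
Total occurrences of 'd': 4

4


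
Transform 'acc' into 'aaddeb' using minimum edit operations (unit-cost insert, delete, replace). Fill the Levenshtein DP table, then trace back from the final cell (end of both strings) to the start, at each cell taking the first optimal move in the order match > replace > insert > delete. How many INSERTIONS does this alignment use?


Edit distance = 5. Backtracking from cell (3, 6) with preference match > replace > insert > delete,
then listing the resulting alignment 'acc' -> 'aaddeb' left to right:
  Step 1: insert 'a' [insertion #1]
  Step 2: keep 'a'
  Step 3: insert 'd' [insertion #2]
  Step 4: insert 'd' [insertion #3]
  Step 5: replace c->e
  Step 6: replace c->b
Total insertions: 3

3


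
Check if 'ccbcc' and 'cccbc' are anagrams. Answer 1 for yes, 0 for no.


Sort characters of 'ccbcc': 'bcccc'
Sort characters of 'cccbc': 'bcccc'
Sorted forms match -> they ARE anagrams
Result: 1

1


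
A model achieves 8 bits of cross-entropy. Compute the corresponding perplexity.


Perplexity formula: PP = 2^H
H = 8
PP = 2^8
Steps: 2^1 = 2, 2^2 = 4, 2^3 = 8, 2^4 = 16, 2^5 = 32, 2^6 = 64, 2^7 = 128, 2^8 = 256
PP = 256

256


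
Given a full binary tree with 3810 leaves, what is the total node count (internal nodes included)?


Leaf nodes (terminals): 3810
Internal nodes = n - 1 = 3810 - 1 = 3809
Total = leaves + internal = 3810 + 3809 = 7619

7619


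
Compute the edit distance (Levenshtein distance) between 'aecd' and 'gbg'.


Building DP table for s1='aecd' (len 4) and s2='gbg' (len 3):
       g  b  g
    0  1  2  3
  a 1  1  2  3
  e 2  2  2  3
  c 3  3  3  3
  d 4  4  4  4
Edit distance = dp[4][3] = 4

4


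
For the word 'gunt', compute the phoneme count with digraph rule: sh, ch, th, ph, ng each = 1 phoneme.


Parsing 'gunt' greedily, digraphs first:
  'g' -> consonant phoneme (phonemes so far: 1)
  'u' -> vowel phoneme (phonemes so far: 2)
  'n' -> consonant phoneme (phonemes so far: 3)
  't' -> consonant phoneme (phonemes so far: 4)
Total phonemes: 4

4


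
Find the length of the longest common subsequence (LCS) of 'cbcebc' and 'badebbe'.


DP table for LCS of 'cbcebc' and 'badebbe':
       b  a  d  e  b  b  e
    0  0  0  0  0  0  0  0
  c 0  0  0  0  0  0  0  0
  b 0  1  1  1  1  1  1  1
  c 0  1  1  1  1  1  1  1
  e 0  1  1  1  2  2  2  2
  b 0  1  1  1  2  3  3  3
  c 0  1  1  1  2  3  3  3
LCS: 'beb'
LCS length = 3

3


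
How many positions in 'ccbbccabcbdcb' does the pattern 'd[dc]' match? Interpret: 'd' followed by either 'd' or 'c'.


Pattern: d[dc] means 'd' followed by either 'd' or 'c'.
Scanning 'ccbbccabcbdcb' position-by-position:
  Pos 0: window 'cc' -> no
  Pos 1: window 'cb' -> no
  Pos 2: window 'bb' -> no
  Pos 3: window 'bc' -> no
  Pos 4: window 'cc' -> no
  Pos 5: window 'ca' -> no
  Pos 6: window 'ab' -> no
  Pos 7: window 'bc' -> no
  Pos 8: window 'cb' -> no
  Pos 9: window 'bd' -> no
  Pos 10: window 'dc' -> MATCH
  Pos 11: window 'cb' -> no
  Pos 12: window 'b' -> no
Total matches: 1

1


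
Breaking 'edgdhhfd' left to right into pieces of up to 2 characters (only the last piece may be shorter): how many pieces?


'edgdhhfd' has 8 characters.
Chunking with max size 2:
  Chunk 1: 'ed' (positions 0-1)
  Chunk 2: 'gd' (positions 2-3)
  Chunk 3: 'hh' (positions 4-5)
  Chunk 4: 'fd' (positions 6-7)
Total chunks: ceil(8 / 2) = 4

4


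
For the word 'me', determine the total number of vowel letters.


Scanning each character of 'me':
  Position 1: 'm' -> consonant (running count: 0)
  Position 2: 'e' -> vowel (running count: 1)
Total vowels: 1

1


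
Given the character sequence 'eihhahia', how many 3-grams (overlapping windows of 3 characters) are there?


String 'eihhahia' has length L = 8.
Number of overlapping n-grams = L - n + 1
Substituting: 8 - 3 + 1 = 6

6


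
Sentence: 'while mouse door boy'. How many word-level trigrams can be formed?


Word trigrams from [4] words:
  Trigram 1: (while mouse door)
  Trigram 2: (mouse door boy)
Total word trigrams: 4 - 2 = 2

2


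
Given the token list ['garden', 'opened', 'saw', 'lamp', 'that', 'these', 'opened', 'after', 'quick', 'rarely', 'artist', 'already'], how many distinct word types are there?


Listing all tokens and tracking unique types:
  Token 1: 'garden' -> NEW (unique so far: 1)
  Token 2: 'opened' -> NEW (unique so far: 2)
  Token 3: 'saw' -> NEW (unique so far: 3)
  Token 4: 'lamp' -> NEW (unique so far: 4)
  Token 5: 'that' -> NEW (unique so far: 5)
  Token 6: 'these' -> NEW (unique so far: 6)
  Token 7: 'opened' -> duplicate (unique so far: 6)
  Token 8: 'after' -> NEW (unique so far: 7)
  Token 9: 'quick' -> NEW (unique so far: 8)
  Token 10: 'rarely' -> NEW (unique so far: 9)
  Token 11: 'artist' -> NEW (unique so far: 10)
  Token 12: 'already' -> NEW (unique so far: 11)
Unique types: ('after', 'already', 'artist', 'garden', 'lamp', 'opened', 'quick', 'rarely', 'saw', 'that', 'these')
Vocabulary size: 11

11


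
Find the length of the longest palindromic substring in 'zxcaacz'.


Scanning 'zxcaacz' for palindromic substrings.
Substring at positions 2-5: 'caac'.
Check: reverse('caac') = 'caac' -> palindrome confirmed.
Neighbouring characters ('x' / 'z') break symmetry, so it cannot extend further.
No longer palindromic substring exists; longest length = 4

4


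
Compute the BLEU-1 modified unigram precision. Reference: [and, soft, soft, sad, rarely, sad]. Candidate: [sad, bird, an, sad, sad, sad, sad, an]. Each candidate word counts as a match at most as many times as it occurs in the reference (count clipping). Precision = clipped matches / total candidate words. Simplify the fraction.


Reference word counts: {'and': 1, 'rarely': 1, 'sad': 2, 'soft': 2}
Checking each candidate word (with clipping):
  'sad' -> in reference (ref count 2, used 1/2) -> match (matches: 1)
  'bird' -> not in reference -> no match (matches: 1)
  'an' -> not in reference -> no match (matches: 1)
  'sad' -> in reference (ref count 2, used 2/2) -> match (matches: 2)
  'sad' -> ref count 2 already used up (2/2) -> clipped, no match (matches: 2)
  'sad' -> ref count 2 already used up (2/2) -> clipped, no match (matches: 2)
  'sad' -> ref count 2 already used up (2/2) -> clipped, no match (matches: 2)
  'an' -> not in reference -> no match (matches: 2)
Clipped matches: 2, Candidate length: 8
Precision = 2/8 = 1/4

1/4


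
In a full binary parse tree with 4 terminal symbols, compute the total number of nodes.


Leaf nodes (terminals): 4
Internal nodes = n - 1 = 4 - 1 = 3
Total = leaves + internal = 4 + 3 = 7

7


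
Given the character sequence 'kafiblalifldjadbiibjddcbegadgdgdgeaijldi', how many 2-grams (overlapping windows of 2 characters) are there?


String 'kafiblalifldjadbiibjddcbegadgdgdgeaijldi' has length L = 40.
Number of overlapping n-grams = L - n + 1
Substituting: 40 - 2 + 1 = 39

39


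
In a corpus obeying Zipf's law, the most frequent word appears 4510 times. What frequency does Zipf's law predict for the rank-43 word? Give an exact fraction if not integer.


Zipf's law: freq(rank) = f1 / rank
f1 = 4510, rank = 43
freq = 4510 / 43
GCD(4510, 43) = 1
Simplified: 4510/43

4510/43


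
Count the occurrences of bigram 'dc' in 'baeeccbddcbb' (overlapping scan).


Scanning 'baeeccbddcbb' for bigram 'dc':
  Position 0: 'ba' -> no
  Position 1: 'ae' -> no
  Position 2: 'ee' -> no
  Position 3: 'ec' -> no
  Position 4: 'cc' -> no
  Position 5: 'cb' -> no
  Position 6: 'bd' -> no
  Position 7: 'dd' -> no
  Position 8: 'dc' -> MATCH
  Position 9: 'cb' -> no
  Position 10: 'bb' -> no
Total matches: 1

1


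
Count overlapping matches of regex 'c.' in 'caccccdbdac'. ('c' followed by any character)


Pattern: c. means 'c' followed by any character.
Scanning 'caccccdbdac' position-by-position:
  Pos 0: window 'ca' -> MATCH
  Pos 1: window 'ac' -> no
  Pos 2: window 'cc' -> MATCH
  Pos 3: window 'cc' -> MATCH
  Pos 4: window 'cc' -> MATCH
  Pos 5: window 'cd' -> MATCH
  Pos 6: window 'db' -> no
  Pos 7: window 'bd' -> no
  Pos 8: window 'da' -> no
  Pos 9: window 'ac' -> no
  Pos 10: window 'c' -> no
Total matches: 5

5


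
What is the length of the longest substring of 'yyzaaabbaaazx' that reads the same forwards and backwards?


Scanning 'yyzaaabbaaazx' for palindromic substrings.
Substring at positions 2-11: 'zaaabbaaaz'.
Check: reverse('zaaabbaaaz') = 'zaaabbaaaz' -> palindrome confirmed.
Neighbouring characters ('y' / 'x') break symmetry, so it cannot extend further.
No longer palindromic substring exists; longest length = 10

10


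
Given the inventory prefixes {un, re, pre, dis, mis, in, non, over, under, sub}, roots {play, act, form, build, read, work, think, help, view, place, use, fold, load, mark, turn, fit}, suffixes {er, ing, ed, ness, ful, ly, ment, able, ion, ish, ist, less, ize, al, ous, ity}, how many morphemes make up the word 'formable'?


Segmenting 'formable' against the inventory:
  'form' -> root (morpheme 1)
  'able' -> suffix (morpheme 2)
Total morphemes: 2

2


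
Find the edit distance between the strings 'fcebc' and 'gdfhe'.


Building DP table for s1='fcebc' (len 5) and s2='gdfhe' (len 5):
       g  d  f  h  e
    0  1  2  3  4  5
  f 1  1  2  2  3  4
  c 2  2  2  3  3  4
  e 3  3  3  3  4  3
  b 4  4  4  4  4  4
  c 5  5  5  5  5  5
Edit distance = dp[5][5] = 5

5


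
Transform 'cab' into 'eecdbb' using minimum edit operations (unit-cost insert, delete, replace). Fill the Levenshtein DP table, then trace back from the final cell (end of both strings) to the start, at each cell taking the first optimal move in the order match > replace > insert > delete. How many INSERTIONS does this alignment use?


Edit distance = 4. Backtracking from cell (3, 6) with preference match > replace > insert > delete,
then listing the resulting alignment 'cab' -> 'eecdbb' left to right:
  Step 1: insert 'e' [insertion #1]
  Step 2: insert 'e' [insertion #2]
  Step 3: keep 'c'
  Step 4: insert 'd' [insertion #3]
  Step 5: replace a->b
  Step 6: keep 'b'
Total insertions: 3

3


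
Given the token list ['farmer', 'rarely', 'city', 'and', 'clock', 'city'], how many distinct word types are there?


Listing all tokens and tracking unique types:
  Token 1: 'farmer' -> NEW (unique so far: 1)
  Token 2: 'rarely' -> NEW (unique so far: 2)
  Token 3: 'city' -> NEW (unique so far: 3)
  Token 4: 'and' -> NEW (unique so far: 4)
  Token 5: 'clock' -> NEW (unique so far: 5)
  Token 6: 'city' -> duplicate (unique so far: 5)
Unique types: ('and', 'city', 'clock', 'farmer', 'rarely')
Vocabulary size: 5

5


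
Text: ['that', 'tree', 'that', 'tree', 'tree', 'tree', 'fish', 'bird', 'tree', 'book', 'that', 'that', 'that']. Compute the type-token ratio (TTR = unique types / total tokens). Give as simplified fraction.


Tokens: 13
Unique types: ('bird', 'book', 'fish', 'that', 'tree') = 5
TTR = 5/13
Already in lowest terms.

5/13


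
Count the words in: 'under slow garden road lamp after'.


Counting words by splitting on spaces:
  Word 1: 'under'
  Word 2: 'slow'
  Word 3: 'garden'
  Word 4: 'road'
  Word 5: 'lamp'
  Word 6: 'after'
Total words: 6

6


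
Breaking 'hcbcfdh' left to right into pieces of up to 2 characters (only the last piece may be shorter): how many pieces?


'hcbcfdh' has 7 characters.
Chunking with max size 2:
  Chunk 1: 'hc' (positions 0-1)
  Chunk 2: 'bc' (positions 2-3)
  Chunk 3: 'fd' (positions 4-5)
  Chunk 4: 'h' (positions 6-6)
Total chunks: ceil(7 / 2) = 4

4


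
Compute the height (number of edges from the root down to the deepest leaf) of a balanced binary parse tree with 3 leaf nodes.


In a balanced binary tree with n leaves the deepest leaf is ceil(log2(n)) edges below the root.
log2(3) = 1.5850
ceil(1.5850) = 2
height (edges) = 2

2


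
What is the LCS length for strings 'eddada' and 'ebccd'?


DP table for LCS of 'eddada' and 'ebccd':
       e  b  c  c  d
    0  0  0  0  0  0
  e 0  1  1  1  1  1
  d 0  1  1  1  1  2
  d 0  1  1  1  1  2
  a 0  1  1  1  1  2
  d 0  1  1  1  1  2
  a 0  1  1  1  1  2
LCS: 'ed'
LCS length = 2

2


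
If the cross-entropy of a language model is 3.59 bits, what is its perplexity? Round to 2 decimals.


Perplexity formula: PP = 2^H
H = 3.59
PP = 2^3.59
Decompose: 2^3.59 = 2^3 * 2^0.59
2^3 = 8, 2^0.59 ~ 1.5052467
PP ~ 8 * 1.5052467 = 12.0419736
Rounded to 2 decimals: 12.04

12.04


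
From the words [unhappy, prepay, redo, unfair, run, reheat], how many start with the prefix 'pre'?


Checking each word for prefix 'pre':
  'unhappy' -> no (count: 0)
  'prepay' -> YES, starts with 'pre' (count: 1)
  'redo' -> no (count: 1)
  'unfair' -> no (count: 1)
  'run' -> no (count: 1)
  'reheat' -> no (count: 1)
Total with prefix 'pre': 1

1


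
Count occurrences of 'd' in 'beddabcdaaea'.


Scanning 'beddabcdaaea' for 'd':
  Position 2: 'd' -> MATCH (count: 1)
  Position 3: 'd' -> MATCH (count: 2)
  Position 7: 'd' -> MATCH (count: 3)
Total occurrences of 'd': 3

3


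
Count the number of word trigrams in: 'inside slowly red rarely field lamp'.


Word trigrams from [6] words:
  Trigram 1: (inside slowly red)
  Trigram 2: (slowly red rarely)
  Trigram 3: (red rarely field)
  Trigram 4: (rarely field lamp)
Total word trigrams: 6 - 2 = 4

4


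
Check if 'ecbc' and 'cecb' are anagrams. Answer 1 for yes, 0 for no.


Sort characters of 'ecbc': 'bcce'
Sort characters of 'cecb': 'bcce'
Sorted forms match -> they ARE anagrams
Result: 1

1


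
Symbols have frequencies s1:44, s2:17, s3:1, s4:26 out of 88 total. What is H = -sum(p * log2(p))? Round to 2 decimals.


Computing entropy H = -sum(p_i * log2(p_i)):
  s1: p = 44/88 = 0.5000, -p*log2(p) = 0.5000
  s2: p = 17/88 = 0.1932, -p*log2(p) = 0.4582
  s3: p = 1/88 = 0.0114, -p*log2(p) = 0.0734
  s4: p = 26/88 = 0.2955, -p*log2(p) = 0.5197
H = sum of terms = 1.5513
Rounded to 2 decimals: 1.55

1.55


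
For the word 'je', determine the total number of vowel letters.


Scanning each character of 'je':
  Position 1: 'j' -> consonant (running count: 0)
  Position 2: 'e' -> vowel (running count: 1)
Total vowels: 1

1


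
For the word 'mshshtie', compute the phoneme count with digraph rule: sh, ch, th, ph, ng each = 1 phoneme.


Parsing 'mshshtie' greedily, digraphs first:
  'm' -> consonant phoneme (phonemes so far: 1)
  'sh' -> digraph (1 consonant phoneme) (phonemes so far: 2)
  'sh' -> digraph (1 consonant phoneme) (phonemes so far: 3)
  't' -> consonant phoneme (phonemes so far: 4)
  'i' -> vowel phoneme (phonemes so far: 5)
  'e' -> vowel phoneme (phonemes so far: 6)
Total phonemes: 6

6


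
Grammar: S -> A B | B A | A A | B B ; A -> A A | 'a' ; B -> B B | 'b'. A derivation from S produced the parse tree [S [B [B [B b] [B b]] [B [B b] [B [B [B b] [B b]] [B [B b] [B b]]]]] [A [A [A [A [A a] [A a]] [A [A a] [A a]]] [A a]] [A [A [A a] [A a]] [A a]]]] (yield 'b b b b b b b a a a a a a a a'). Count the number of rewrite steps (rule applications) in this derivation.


Every bracketed nonterminal node [X ...] in the tree is produced by exactly one rule application.
Reading the tree off as a leftmost derivation:
  Step 1: S  =>  B A   (applied S -> B A)
  Step 2: B A  =>  B B A   (applied B -> B B)
  Step 3: B B A  =>  B B B A   (applied B -> B B)
  Step 4: B B B A  =>  b B B A   (applied B -> b)
  Step 5: b B B A  =>  b b B A   (applied B -> b)
  Step 6: b b B A  =>  b b B B A   (applied B -> B B)
  Step 7: b b B B A  =>  b b b B A   (applied B -> b)
  Step 8: b b b B A  =>  b b b B B A   (applied B -> B B)
  Step 9: b b b B B A  =>  b b b B B B A   (applied B -> B B)
  Step 10: b b b B B B A  =>  b b b b B B A   (applied B -> b)
  Step 11: b b b b B B A  =>  b b b b b B A   (applied B -> b)
  Step 12: b b b b b B A  =>  b b b b b B B A   (applied B -> B B)
  Step 13: b b b b b B B A  =>  b b b b b b B A   (applied B -> b)
  Step 14: b b b b b b B A  =>  b b b b b b b A   (applied B -> b)
  Step 15: b b b b b b b A  =>  b b b b b b b A A   (applied A -> A A)
  Step 16: b b b b b b b A A  =>  b b b b b b b A A A   (applied A -> A A)
  Step 17: b b b b b b b A A A  =>  b b b b b b b A A A A   (applied A -> A A)
  Step 18: b b b b b b b A A A A  =>  b b b b b b b A A A A A   (applied A -> A A)
  Step 19: b b b b b b b A A A A A  =>  b b b b b b b a A A A A   (applied A -> a)
  Step 20: b b b b b b b a A A A A  =>  b b b b b b b a a A A A   (applied A -> a)
  Step 21: b b b b b b b a a A A A  =>  b b b b b b b a a A A A A   (applied A -> A A)
  Step 22: b b b b b b b a a A A A A  =>  b b b b b b b a a a A A A   (applied A -> a)
  Step 23: b b b b b b b a a a A A A  =>  b b b b b b b a a a a A A   (applied A -> a)
  Step 24: b b b b b b b a a a a A A  =>  b b b b b b b a a a a a A   (applied A -> a)
  Step 25: b b b b b b b a a a a a A  =>  b b b b b b b a a a a a A A   (applied A -> A A)
  Step 26: b b b b b b b a a a a a A A  =>  b b b b b b b a a a a a A A A   (applied A -> A A)
  Step 27: b b b b b b b a a a a a A A A  =>  b b b b b b b a a a a a a A A   (applied A -> a)
  Step 28: b b b b b b b a a a a a a A A  =>  b b b b b b b a a a a a a a A   (applied A -> a)
  Step 29: b b b b b b b a a a a a a a A  =>  b b b b b b b a a a a a a a a   (applied A -> a)
Final yield: b b b b b b b a a a a a a a a
Total rewrite steps: 29

29
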